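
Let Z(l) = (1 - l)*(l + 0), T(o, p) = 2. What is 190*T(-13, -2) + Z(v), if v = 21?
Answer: -40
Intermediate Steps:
Z(l) = l*(1 - l) (Z(l) = (1 - l)*l = l*(1 - l))
190*T(-13, -2) + Z(v) = 190*2 + 21*(1 - 1*21) = 380 + 21*(1 - 21) = 380 + 21*(-20) = 380 - 420 = -40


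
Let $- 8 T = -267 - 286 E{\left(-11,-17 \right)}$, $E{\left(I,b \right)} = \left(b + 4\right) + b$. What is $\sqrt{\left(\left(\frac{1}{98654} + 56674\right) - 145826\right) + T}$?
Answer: $\frac{i \sqrt{3511180799022266}}{197308} \approx 300.32 i$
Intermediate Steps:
$E{\left(I,b \right)} = 4 + 2 b$ ($E{\left(I,b \right)} = \left(4 + b\right) + b = 4 + 2 b$)
$T = - \frac{8313}{8}$ ($T = - \frac{-267 - 286 \left(4 + 2 \left(-17\right)\right)}{8} = - \frac{-267 - 286 \left(4 - 34\right)}{8} = - \frac{-267 - -8580}{8} = - \frac{-267 + 8580}{8} = \left(- \frac{1}{8}\right) 8313 = - \frac{8313}{8} \approx -1039.1$)
$\sqrt{\left(\left(\frac{1}{98654} + 56674\right) - 145826\right) + T} = \sqrt{\left(\left(\frac{1}{98654} + 56674\right) - 145826\right) - \frac{8313}{8}} = \sqrt{\left(\frac{5591116797}{98654} - 145826\right) - \frac{8313}{8}} = \sqrt{- \frac{8795201407}{98654} - \frac{8313}{8}} = \sqrt{- \frac{35590860979}{394616}} = \frac{i \sqrt{3511180799022266}}{197308}$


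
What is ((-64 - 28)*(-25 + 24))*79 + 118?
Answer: 7386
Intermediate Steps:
((-64 - 28)*(-25 + 24))*79 + 118 = -92*(-1)*79 + 118 = 92*79 + 118 = 7268 + 118 = 7386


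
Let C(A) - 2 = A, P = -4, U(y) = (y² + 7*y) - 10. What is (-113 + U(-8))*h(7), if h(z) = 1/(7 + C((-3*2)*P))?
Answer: -115/33 ≈ -3.4848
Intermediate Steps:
U(y) = -10 + y² + 7*y
C(A) = 2 + A
h(z) = 1/33 (h(z) = 1/(7 + (2 - 3*2*(-4))) = 1/(7 + (2 - 6*(-4))) = 1/(7 + (2 + 24)) = 1/(7 + 26) = 1/33)
(-113 + U(-8))*h(7) = (-113 + (-10 + (-8)² + 7*(-8)))*(1/33) = (-113 + (-10 + 64 - 56))*(1/33) = (-113 - 2)*(1/33) = -115*1/33 = -115/33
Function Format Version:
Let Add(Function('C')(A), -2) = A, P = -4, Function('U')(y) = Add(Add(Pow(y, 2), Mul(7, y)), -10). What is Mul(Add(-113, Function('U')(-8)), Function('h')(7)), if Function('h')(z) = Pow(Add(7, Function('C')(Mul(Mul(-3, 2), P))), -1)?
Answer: Rational(-115, 33) ≈ -3.4848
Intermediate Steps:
Function('U')(y) = Add(-10, Pow(y, 2), Mul(7, y))
Function('C')(A) = Add(2, A)
Function('h')(z) = Rational(1, 33) (Function('h')(z) = Pow(Add(7, Add(2, Mul(Mul(-3, 2), -4))), -1) = Pow(Add(7, Add(2, Mul(-6, -4))), -1) = Pow(Add(7, Add(2, 24)), -1) = Pow(Add(7, 26), -1) = Pow(33, -1) = Rational(1, 33))
Mul(Add(-113, Function('U')(-8)), Function('h')(7)) = Mul(Add(-113, Add(-10, Pow(-8, 2), Mul(7, -8))), Rational(1, 33)) = Mul(Add(-113, Add(-10, 64, -56)), Rational(1, 33)) = Mul(Add(-113, -2), Rational(1, 33)) = Mul(-115, Rational(1, 33)) = Rational(-115, 33)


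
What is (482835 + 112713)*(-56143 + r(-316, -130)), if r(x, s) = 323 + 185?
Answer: -33133312980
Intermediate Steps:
r(x, s) = 508
(482835 + 112713)*(-56143 + r(-316, -130)) = (482835 + 112713)*(-56143 + 508) = 595548*(-55635) = -33133312980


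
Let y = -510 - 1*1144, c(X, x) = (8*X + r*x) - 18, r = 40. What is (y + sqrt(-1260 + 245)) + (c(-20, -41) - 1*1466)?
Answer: -4938 + I*sqrt(1015) ≈ -4938.0 + 31.859*I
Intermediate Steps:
c(X, x) = -18 + 8*X + 40*x (c(X, x) = (8*X + 40*x) - 18 = -18 + 8*X + 40*x)
y = -1654 (y = -510 - 1144 = -1654)
(y + sqrt(-1260 + 245)) + (c(-20, -41) - 1*1466) = (-1654 + sqrt(-1260 + 245)) + ((-18 + 8*(-20) + 40*(-41)) - 1*1466) = (-1654 + sqrt(-1015)) + ((-18 - 160 - 1640) - 1466) = (-1654 + I*sqrt(1015)) + (-1818 - 1466) = (-1654 + I*sqrt(1015)) - 3284 = -4938 + I*sqrt(1015)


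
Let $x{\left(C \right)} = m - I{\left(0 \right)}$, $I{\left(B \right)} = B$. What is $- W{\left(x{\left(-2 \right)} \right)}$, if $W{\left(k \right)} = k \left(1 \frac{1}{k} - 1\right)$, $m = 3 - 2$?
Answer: $0$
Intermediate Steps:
$m = 1$
$x{\left(C \right)} = 1$ ($x{\left(C \right)} = 1 - 0 = 1 + 0 = 1$)
$W{\left(k \right)} = k \left(-1 + \frac{1}{k}\right)$ ($W{\left(k \right)} = k \left(\frac{1}{k} - 1\right) = k \left(-1 + \frac{1}{k}\right)$)
$- W{\left(x{\left(-2 \right)} \right)} = - (1 - 1) = \left(-1\right) 0 = 0$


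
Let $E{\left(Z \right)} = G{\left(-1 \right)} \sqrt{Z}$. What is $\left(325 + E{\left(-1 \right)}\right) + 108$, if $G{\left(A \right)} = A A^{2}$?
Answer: $433 - i \approx 433.0 - 1.0 i$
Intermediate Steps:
$G{\left(A \right)} = A^{3}$
$E{\left(Z \right)} = - \sqrt{Z}$ ($E{\left(Z \right)} = \left(-1\right)^{3} \sqrt{Z} = - \sqrt{Z}$)
$\left(325 + E{\left(-1 \right)}\right) + 108 = \left(325 - \sqrt{-1}\right) + 108 = \left(325 - i\right) + 108 = 433 - i$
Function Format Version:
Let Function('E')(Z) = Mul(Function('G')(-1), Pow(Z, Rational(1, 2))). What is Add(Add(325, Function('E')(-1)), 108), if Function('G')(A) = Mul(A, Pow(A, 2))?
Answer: Add(433, Mul(-1, I)) ≈ Add(433.00, Mul(-1.0000, I))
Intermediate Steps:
Function('G')(A) = Pow(A, 3)
Function('E')(Z) = Mul(-1, Pow(Z, Rational(1, 2))) (Function('E')(Z) = Mul(Pow(-1, 3), Pow(Z, Rational(1, 2))) = Mul(-1, Pow(Z, Rational(1, 2))))
Add(Add(325, Function('E')(-1)), 108) = Add(Add(325, Mul(-1, Pow(-1, Rational(1, 2)))), 108) = Add(Add(325, Mul(-1, I)), 108) = Add(433, Mul(-1, I))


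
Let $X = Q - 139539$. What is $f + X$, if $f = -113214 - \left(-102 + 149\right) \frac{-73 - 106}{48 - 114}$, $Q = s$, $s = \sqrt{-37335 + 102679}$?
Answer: $- \frac{16690111}{66} + 8 \sqrt{1021} \approx -2.5262 \cdot 10^{5}$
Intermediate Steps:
$s = 8 \sqrt{1021}$ ($s = \sqrt{65344} = 8 \sqrt{1021} \approx 255.62$)
$Q = 8 \sqrt{1021} \approx 255.62$
$X = -139539 + 8 \sqrt{1021}$ ($X = 8 \sqrt{1021} - 139539 = -139539 + 8 \sqrt{1021} \approx -1.3928 \cdot 10^{5}$)
$f = - \frac{7480537}{66}$ ($f = -113214 - 47 \left(- \frac{179}{-66}\right) = -113214 - 47 \left(\left(-179\right) \left(- \frac{1}{66}\right)\right) = -113214 - 47 \cdot \frac{179}{66} = -113214 - \frac{8413}{66} = - \frac{7480537}{66} \approx -1.1334 \cdot 10^{5}$)
$f + X = - \frac{7480537}{66} - \left(139539 - 8 \sqrt{1021}\right) = - \frac{16690111}{66} + 8 \sqrt{1021}$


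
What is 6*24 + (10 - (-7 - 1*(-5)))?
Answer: 156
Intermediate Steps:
6*24 + (10 - (-7 - 1*(-5))) = 144 + (10 - (-7 + 5)) = 144 + (10 - 1*(-2)) = 144 + (10 + 2) = 144 + 12 = 156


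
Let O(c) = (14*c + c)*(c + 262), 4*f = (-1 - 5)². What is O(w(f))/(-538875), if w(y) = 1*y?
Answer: -813/11975 ≈ -0.067891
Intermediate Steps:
f = 9 (f = (-1 - 5)²/4 = (¼)*(-6)² = (¼)*36 = 9)
w(y) = y
O(c) = 15*c*(262 + c) (O(c) = (15*c)*(262 + c) = 15*c*(262 + c))
O(w(f))/(-538875) = (15*9*(262 + 9))/(-538875) = (15*9*271)*(-1/538875) = 36585*(-1/538875) = -813/11975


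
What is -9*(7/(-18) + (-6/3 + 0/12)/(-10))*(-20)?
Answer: -34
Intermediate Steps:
-9*(7/(-18) + (-6/3 + 0/12)/(-10))*(-20) = -9*(7*(-1/18) + (-6*1/3 + 0*(1/12))*(-1/10))*(-20) = -9*(-7/18 + (-2 + 0)*(-1/10))*(-20) = -9*(-7/18 - 2*(-1/10))*(-20) = -9*(-7/18 + 1/5)*(-20) = -9*(-17/90)*(-20) = (17/10)*(-20) = -34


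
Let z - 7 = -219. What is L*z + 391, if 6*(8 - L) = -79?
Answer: -12289/3 ≈ -4096.3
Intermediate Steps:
z = -212 (z = 7 - 219 = -212)
L = 127/6 (L = 8 - ⅙*(-79) = 8 + 79/6 = 127/6 ≈ 21.167)
L*z + 391 = (127/6)*(-212) + 391 = -13462/3 + 391 = -12289/3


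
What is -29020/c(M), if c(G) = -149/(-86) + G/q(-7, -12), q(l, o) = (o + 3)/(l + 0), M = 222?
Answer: -1497432/8999 ≈ -166.40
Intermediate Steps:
q(l, o) = (3 + o)/l
c(G) = 149/86 + 7*G/9 (c(G) = -149/(-86) + G/(((3 - 12)/(-7))) = -149*(-1/86) + G/((-⅐*(-9))) = 149/86 + G/(9/7) = 149/86 + G*(7/9) = 149/86 + 7*G/9)
-29020/c(M) = -29020/(149/86 + (7/9)*222) = -29020/(149/86 + 518/3) = -29020/44995/258 = -29020*258/44995 = -1497432/8999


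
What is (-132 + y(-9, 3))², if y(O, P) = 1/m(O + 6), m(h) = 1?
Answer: 17161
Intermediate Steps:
y(O, P) = 1 (y(O, P) = 1/1 = 1)
(-132 + y(-9, 3))² = (-132 + 1)² = (-131)² = 17161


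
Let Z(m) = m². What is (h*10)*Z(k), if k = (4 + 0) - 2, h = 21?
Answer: 840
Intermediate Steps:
k = 2 (k = 4 - 2 = 2)
(h*10)*Z(k) = (21*10)*2² = 210*4 = 840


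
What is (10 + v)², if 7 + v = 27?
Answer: 900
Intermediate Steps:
v = 20 (v = -7 + 27 = 20)
(10 + v)² = (10 + 20)² = 30² = 900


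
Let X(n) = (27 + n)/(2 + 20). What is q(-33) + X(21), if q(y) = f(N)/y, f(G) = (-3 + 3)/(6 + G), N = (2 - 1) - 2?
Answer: 24/11 ≈ 2.1818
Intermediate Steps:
N = -1 (N = 1 - 2 = -1)
X(n) = 27/22 + n/22 (X(n) = (27 + n)/22 = (27 + n)*(1/22) = 27/22 + n/22)
f(G) = 0 (f(G) = 0/(6 + G) = 0)
q(y) = 0 (q(y) = 0/y = 0)
q(-33) + X(21) = 0 + (27/22 + (1/22)*21) = 0 + (27/22 + 21/22) = 0 + 24/11 = 24/11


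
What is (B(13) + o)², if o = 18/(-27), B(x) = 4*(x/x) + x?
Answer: 2401/9 ≈ 266.78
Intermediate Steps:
B(x) = 4 + x (B(x) = 4*1 + x = 4 + x)
o = -⅔ (o = 18*(-1/27) = -⅔ ≈ -0.66667)
(B(13) + o)² = ((4 + 13) - ⅔)² = (17 - ⅔)² = (49/3)² = 2401/9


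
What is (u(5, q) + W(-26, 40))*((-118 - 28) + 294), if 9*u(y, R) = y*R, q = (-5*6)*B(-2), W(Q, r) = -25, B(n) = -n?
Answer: -25900/3 ≈ -8633.3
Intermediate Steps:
q = -60 (q = (-5*6)*(-1*(-2)) = -30*2 = -60)
u(y, R) = R*y/9 (u(y, R) = (y*R)/9 = (R*y)/9 = R*y/9)
(u(5, q) + W(-26, 40))*((-118 - 28) + 294) = ((1/9)*(-60)*5 - 25)*((-118 - 28) + 294) = (-100/3 - 25)*(-146 + 294) = -175/3*148 = -25900/3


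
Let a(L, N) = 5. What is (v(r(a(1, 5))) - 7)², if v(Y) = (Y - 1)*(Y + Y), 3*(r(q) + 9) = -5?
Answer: 4739329/81 ≈ 58510.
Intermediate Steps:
r(q) = -32/3 (r(q) = -9 + (⅓)*(-5) = -9 - 5/3 = -32/3)
v(Y) = 2*Y*(-1 + Y) (v(Y) = (-1 + Y)*(2*Y) = 2*Y*(-1 + Y))
(v(r(a(1, 5))) - 7)² = (2*(-32/3)*(-1 - 32/3) - 7)² = (2*(-32/3)*(-35/3) - 7)² = (2240/9 - 7)² = (2177/9)² = 4739329/81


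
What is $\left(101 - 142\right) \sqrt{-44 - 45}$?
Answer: $- 41 i \sqrt{89} \approx - 386.79 i$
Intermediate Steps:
$\left(101 - 142\right) \sqrt{-44 - 45} = - 41 \sqrt{-89} = - 41 i \sqrt{89}$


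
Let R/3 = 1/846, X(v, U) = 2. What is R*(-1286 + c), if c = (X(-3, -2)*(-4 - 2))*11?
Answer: -709/141 ≈ -5.0284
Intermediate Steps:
R = 1/282 (R = 3/846 = 3*(1/846) = 1/282 ≈ 0.0035461)
c = -132 (c = (2*(-4 - 2))*11 = (2*(-6))*11 = -12*11 = -132)
R*(-1286 + c) = (-1286 - 132)/282 = (1/282)*(-1418) = -709/141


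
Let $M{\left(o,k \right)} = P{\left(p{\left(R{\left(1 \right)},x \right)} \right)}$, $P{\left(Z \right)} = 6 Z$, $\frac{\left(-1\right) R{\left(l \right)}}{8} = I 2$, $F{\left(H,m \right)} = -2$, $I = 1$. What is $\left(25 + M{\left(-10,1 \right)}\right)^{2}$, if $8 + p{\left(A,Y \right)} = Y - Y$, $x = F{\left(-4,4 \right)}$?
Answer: $529$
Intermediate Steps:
$x = -2$
$R{\left(l \right)} = -16$ ($R{\left(l \right)} = - 8 \cdot 1 \cdot 2 = \left(-8\right) 2 = -16$)
$p{\left(A,Y \right)} = -8$ ($p{\left(A,Y \right)} = -8 + \left(Y - Y\right) = -8 + 0 = -8$)
$M{\left(o,k \right)} = -48$ ($M{\left(o,k \right)} = 6 \left(-8\right) = -48$)
$\left(25 + M{\left(-10,1 \right)}\right)^{2} = \left(25 - 48\right)^{2} = \left(-23\right)^{2} = 529$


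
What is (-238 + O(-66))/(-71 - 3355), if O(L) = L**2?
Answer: -2059/1713 ≈ -1.2020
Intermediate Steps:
(-238 + O(-66))/(-71 - 3355) = (-238 + (-66)**2)/(-71 - 3355) = (-238 + 4356)/(-3426) = 4118*(-1/3426) = -2059/1713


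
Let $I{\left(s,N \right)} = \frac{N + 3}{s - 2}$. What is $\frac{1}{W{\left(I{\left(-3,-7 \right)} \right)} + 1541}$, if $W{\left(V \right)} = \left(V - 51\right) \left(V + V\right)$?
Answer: $\frac{25}{36517} \approx 0.00068461$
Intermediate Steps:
$I{\left(s,N \right)} = \frac{3 + N}{-2 + s}$
$W{\left(V \right)} = 2 V \left(-51 + V\right)$ ($W{\left(V \right)} = \left(-51 + V\right) 2 V = 2 V \left(-51 + V\right)$)
$\frac{1}{W{\left(I{\left(-3,-7 \right)} \right)} + 1541} = \frac{1}{2 \frac{3 - 7}{-2 - 3} \left(-51 + \frac{3 - 7}{-2 - 3}\right) + 1541} = \frac{1}{2 \frac{1}{-5} \left(-4\right) \left(-51 + \frac{1}{-5} \left(-4\right)\right) + 1541} = \frac{1}{2 \left(\left(- \frac{1}{5}\right) \left(-4\right)\right) \left(-51 - - \frac{4}{5}\right) + 1541} = \frac{1}{2 \cdot \frac{4}{5} \left(-51 + \frac{4}{5}\right) + 1541} = \frac{1}{2 \cdot \frac{4}{5} \left(- \frac{251}{5}\right) + 1541} = \frac{1}{- \frac{2008}{25} + 1541} = \frac{1}{\frac{36517}{25}} = \frac{25}{36517}$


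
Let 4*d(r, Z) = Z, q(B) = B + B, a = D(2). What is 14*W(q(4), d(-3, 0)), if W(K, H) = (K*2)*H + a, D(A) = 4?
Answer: 56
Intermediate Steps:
a = 4
q(B) = 2*B
d(r, Z) = Z/4
W(K, H) = 4 + 2*H*K (W(K, H) = (K*2)*H + 4 = (2*K)*H + 4 = 2*H*K + 4 = 4 + 2*H*K)
14*W(q(4), d(-3, 0)) = 14*(4 + 2*((¼)*0)*(2*4)) = 14*(4 + 2*0*8) = 14*(4 + 0) = 14*4 = 56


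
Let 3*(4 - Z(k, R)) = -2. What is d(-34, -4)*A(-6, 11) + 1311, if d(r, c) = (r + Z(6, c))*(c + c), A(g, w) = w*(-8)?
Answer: -58019/3 ≈ -19340.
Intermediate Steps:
Z(k, R) = 14/3 (Z(k, R) = 4 - ⅓*(-2) = 4 + ⅔ = 14/3)
A(g, w) = -8*w
d(r, c) = 2*c*(14/3 + r) (d(r, c) = (r + 14/3)*(c + c) = (14/3 + r)*(2*c) = 2*c*(14/3 + r))
d(-34, -4)*A(-6, 11) + 1311 = ((⅔)*(-4)*(14 + 3*(-34)))*(-8*11) + 1311 = ((⅔)*(-4)*(14 - 102))*(-88) + 1311 = ((⅔)*(-4)*(-88))*(-88) + 1311 = (704/3)*(-88) + 1311 = -61952/3 + 1311 = -58019/3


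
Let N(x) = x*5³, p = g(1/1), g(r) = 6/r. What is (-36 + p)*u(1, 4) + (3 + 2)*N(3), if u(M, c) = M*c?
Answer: 1755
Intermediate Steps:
p = 6 (p = 6/(1/1) = 6/1 = 6*1 = 6)
N(x) = 125*x (N(x) = x*125 = 125*x)
(-36 + p)*u(1, 4) + (3 + 2)*N(3) = (-36 + 6)*(1*4) + (3 + 2)*(125*3) = -30*4 + 5*375 = -120 + 1875 = 1755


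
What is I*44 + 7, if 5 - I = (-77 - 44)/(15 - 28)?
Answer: -2373/13 ≈ -182.54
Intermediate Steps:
I = -56/13 (I = 5 - (-77 - 44)/(15 - 28) = 5 - (-121)/(-13) = 5 - (-121)*(-1)/13 = 5 - 1*121/13 = 5 - 121/13 = -56/13 ≈ -4.3077)
I*44 + 7 = -56/13*44 + 7 = -2464/13 + 7 = -2373/13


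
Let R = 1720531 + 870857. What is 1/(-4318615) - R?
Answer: -11191207087621/4318615 ≈ -2.5914e+6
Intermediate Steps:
R = 2591388
1/(-4318615) - R = 1/(-4318615) - 1*2591388 = -1/4318615 - 2591388 = -11191207087621/4318615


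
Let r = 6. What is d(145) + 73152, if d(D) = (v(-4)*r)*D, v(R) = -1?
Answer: 72282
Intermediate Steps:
d(D) = -6*D (d(D) = (-1*6)*D = -6*D)
d(145) + 73152 = -6*145 + 73152 = -870 + 73152 = 72282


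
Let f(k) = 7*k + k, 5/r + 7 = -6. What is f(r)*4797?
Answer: -14760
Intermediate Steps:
r = -5/13 (r = 5/(-7 - 6) = 5/(-13) = 5*(-1/13) = -5/13 ≈ -0.38462)
f(k) = 8*k
f(r)*4797 = (8*(-5/13))*4797 = -40/13*4797 = -14760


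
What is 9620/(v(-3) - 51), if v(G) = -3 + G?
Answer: -9620/57 ≈ -168.77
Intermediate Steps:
9620/(v(-3) - 51) = 9620/((-3 - 3) - 51) = 9620/(-6 - 51) = 9620/(-57) = 9620*(-1/57) = -9620/57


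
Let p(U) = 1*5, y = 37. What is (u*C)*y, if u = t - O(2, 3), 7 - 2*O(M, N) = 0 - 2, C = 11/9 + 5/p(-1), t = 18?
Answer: 1110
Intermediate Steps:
p(U) = 5
C = 20/9 (C = 11/9 + 5/5 = 11*(⅑) + 5*(⅕) = 11/9 + 1 = 20/9 ≈ 2.2222)
O(M, N) = 9/2 (O(M, N) = 7/2 - (0 - 2)/2 = 7/2 - ½*(-2) = 7/2 + 1 = 9/2)
u = 27/2 (u = 18 - 1*9/2 = 18 - 9/2 = 27/2 ≈ 13.500)
(u*C)*y = ((27/2)*(20/9))*37 = 30*37 = 1110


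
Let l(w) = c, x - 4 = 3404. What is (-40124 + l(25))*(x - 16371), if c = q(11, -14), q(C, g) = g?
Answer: 520308894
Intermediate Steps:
x = 3408 (x = 4 + 3404 = 3408)
c = -14
l(w) = -14
(-40124 + l(25))*(x - 16371) = (-40124 - 14)*(3408 - 16371) = -40138*(-12963) = 520308894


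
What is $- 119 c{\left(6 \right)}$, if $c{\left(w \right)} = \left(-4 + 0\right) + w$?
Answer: $-238$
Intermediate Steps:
$c{\left(w \right)} = -4 + w$
$- 119 c{\left(6 \right)} = - 119 \left(-4 + 6\right) = \left(-119\right) 2 = -238$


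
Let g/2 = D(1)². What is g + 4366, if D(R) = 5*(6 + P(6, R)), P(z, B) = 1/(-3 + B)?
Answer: 11757/2 ≈ 5878.5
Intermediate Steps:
D(R) = 30 + 5/(-3 + R) (D(R) = 5*(6 + 1/(-3 + R)) = 30 + 5/(-3 + R))
g = 3025/2 (g = 2*(5*(-17 + 6*1)/(-3 + 1))² = 2*(5*(-17 + 6)/(-2))² = 2*(5*(-½)*(-11))² = 2*(55/2)² = 2*(3025/4) = 3025/2 ≈ 1512.5)
g + 4366 = 3025/2 + 4366 = 11757/2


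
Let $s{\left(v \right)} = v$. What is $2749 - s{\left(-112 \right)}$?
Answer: $2861$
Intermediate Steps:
$2749 - s{\left(-112 \right)} = 2749 - -112 = 2749 + 112 = 2861$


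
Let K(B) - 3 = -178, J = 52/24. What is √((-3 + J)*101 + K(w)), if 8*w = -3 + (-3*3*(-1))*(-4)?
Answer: I*√9330/6 ≈ 16.099*I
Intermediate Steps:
w = -39/8 (w = (-3 + (-3*3*(-1))*(-4))/8 = (-3 - 9*(-1)*(-4))/8 = (-3 + 9*(-4))/8 = (-3 - 36)/8 = (⅛)*(-39) = -39/8 ≈ -4.8750)
J = 13/6 (J = 52*(1/24) = 13/6 ≈ 2.1667)
K(B) = -175 (K(B) = 3 - 178 = -175)
√((-3 + J)*101 + K(w)) = √((-3 + 13/6)*101 - 175) = √(-⅚*101 - 175) = √(-505/6 - 175) = √(-1555/6) = I*√9330/6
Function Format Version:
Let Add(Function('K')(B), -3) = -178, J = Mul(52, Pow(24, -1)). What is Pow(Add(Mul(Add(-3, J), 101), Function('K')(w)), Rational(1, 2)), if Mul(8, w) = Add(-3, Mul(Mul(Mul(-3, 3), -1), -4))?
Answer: Mul(Rational(1, 6), I, Pow(9330, Rational(1, 2))) ≈ Mul(16.099, I)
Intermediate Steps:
w = Rational(-39, 8) (w = Mul(Rational(1, 8), Add(-3, Mul(Mul(Mul(-3, 3), -1), -4))) = Mul(Rational(1, 8), Add(-3, Mul(Mul(-9, -1), -4))) = Mul(Rational(1, 8), Add(-3, Mul(9, -4))) = Mul(Rational(1, 8), Add(-3, -36)) = Mul(Rational(1, 8), -39) = Rational(-39, 8) ≈ -4.8750)
J = Rational(13, 6) (J = Mul(52, Rational(1, 24)) = Rational(13, 6) ≈ 2.1667)
Function('K')(B) = -175 (Function('K')(B) = Add(3, -178) = -175)
Pow(Add(Mul(Add(-3, J), 101), Function('K')(w)), Rational(1, 2)) = Pow(Add(Mul(Add(-3, Rational(13, 6)), 101), -175), Rational(1, 2)) = Pow(Add(Mul(Rational(-5, 6), 101), -175), Rational(1, 2)) = Pow(Add(Rational(-505, 6), -175), Rational(1, 2)) = Pow(Rational(-1555, 6), Rational(1, 2)) = Mul(Rational(1, 6), I, Pow(9330, Rational(1, 2)))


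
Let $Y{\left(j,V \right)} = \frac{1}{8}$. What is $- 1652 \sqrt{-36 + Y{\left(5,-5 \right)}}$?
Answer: $- 413 i \sqrt{574} \approx - 9894.8 i$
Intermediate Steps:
$Y{\left(j,V \right)} = \frac{1}{8}$
$- 1652 \sqrt{-36 + Y{\left(5,-5 \right)}} = - 1652 \sqrt{-36 + \frac{1}{8}} = - 1652 \sqrt{- \frac{287}{8}} = - 1652 \frac{i \sqrt{574}}{4} = - 413 i \sqrt{574}$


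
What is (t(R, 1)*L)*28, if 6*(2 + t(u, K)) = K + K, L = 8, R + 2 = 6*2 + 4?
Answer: -1120/3 ≈ -373.33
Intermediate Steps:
R = 14 (R = -2 + (6*2 + 4) = -2 + (12 + 4) = -2 + 16 = 14)
t(u, K) = -2 + K/3 (t(u, K) = -2 + (K + K)/6 = -2 + (2*K)/6 = -2 + K/3)
(t(R, 1)*L)*28 = ((-2 + (⅓)*1)*8)*28 = ((-2 + ⅓)*8)*28 = -5/3*8*28 = -40/3*28 = -1120/3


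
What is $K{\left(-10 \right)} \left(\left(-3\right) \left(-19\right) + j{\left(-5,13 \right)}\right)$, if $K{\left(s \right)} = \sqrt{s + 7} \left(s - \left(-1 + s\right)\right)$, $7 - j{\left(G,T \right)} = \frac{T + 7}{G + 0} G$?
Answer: $44 i \sqrt{3} \approx 76.21 i$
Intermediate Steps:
$j{\left(G,T \right)} = - T$ ($j{\left(G,T \right)} = 7 - \frac{T + 7}{G + 0} G = 7 - \frac{7 + T}{G} G = 7 - \left(7 + T\right) = - T$)
$K{\left(s \right)} = \sqrt{7 + s}$ ($K{\left(s \right)} = \sqrt{7 + s} 1 = \sqrt{7 + s}$)
$K{\left(-10 \right)} \left(\left(-3\right) \left(-19\right) + j{\left(-5,13 \right)}\right) = \sqrt{7 - 10} \left(\left(-3\right) \left(-19\right) - 13\right) = \sqrt{-3} \left(57 - 13\right) = i \sqrt{3} \cdot 44 = 44 i \sqrt{3}$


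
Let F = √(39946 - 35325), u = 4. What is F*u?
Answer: 4*√4621 ≈ 271.91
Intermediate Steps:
F = √4621 ≈ 67.978
F*u = √4621*4 = 4*√4621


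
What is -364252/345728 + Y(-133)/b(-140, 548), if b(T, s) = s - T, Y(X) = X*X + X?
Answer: 90921803/3716576 ≈ 24.464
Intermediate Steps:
Y(X) = X + X² (Y(X) = X² + X = X + X²)
-364252/345728 + Y(-133)/b(-140, 548) = -364252/345728 + (-133*(1 - 133))/(548 - 1*(-140)) = -364252*1/345728 + (-133*(-132))/(548 + 140) = -91063/86432 + 17556/688 = -91063/86432 + 17556*(1/688) = -91063/86432 + 4389/172 = 90921803/3716576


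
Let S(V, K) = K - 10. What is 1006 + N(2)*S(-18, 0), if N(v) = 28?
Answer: 726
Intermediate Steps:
S(V, K) = -10 + K
1006 + N(2)*S(-18, 0) = 1006 + 28*(-10 + 0) = 1006 + 28*(-10) = 1006 - 280 = 726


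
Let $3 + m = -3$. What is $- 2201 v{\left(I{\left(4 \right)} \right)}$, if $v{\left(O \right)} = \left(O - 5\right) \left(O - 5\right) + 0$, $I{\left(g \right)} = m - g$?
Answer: $-495225$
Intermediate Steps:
$m = -6$ ($m = -3 - 3 = -6$)
$I{\left(g \right)} = -6 - g$
$v{\left(O \right)} = \left(-5 + O\right)^{2}$ ($v{\left(O \right)} = \left(-5 + O\right) \left(-5 + O\right) + 0 = \left(-5 + O\right)^{2} + 0 = \left(-5 + O\right)^{2}$)
$- 2201 v{\left(I{\left(4 \right)} \right)} = - 2201 \left(-5 - 10\right)^{2} = - 2201 \left(-15\right)^{2} = \left(-2201\right) 225 = -495225$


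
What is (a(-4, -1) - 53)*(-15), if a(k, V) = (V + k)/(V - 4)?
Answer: 780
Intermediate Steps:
a(k, V) = (V + k)/(-4 + V)
(a(-4, -1) - 53)*(-15) = ((-1 - 4)/(-4 - 1) - 53)*(-15) = (-5/(-5) - 53)*(-15) = (-⅕*(-5) - 53)*(-15) = (1 - 53)*(-15) = -52*(-15) = 780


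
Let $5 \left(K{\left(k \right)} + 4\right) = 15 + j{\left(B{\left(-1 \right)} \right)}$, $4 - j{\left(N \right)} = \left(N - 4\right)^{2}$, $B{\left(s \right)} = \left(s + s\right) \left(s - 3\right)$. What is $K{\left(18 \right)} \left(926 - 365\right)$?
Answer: $- \frac{9537}{5} \approx -1907.4$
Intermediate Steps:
$B{\left(s \right)} = 2 s \left(-3 + s\right)$
$j{\left(N \right)} = 4 - \left(-4 + N\right)^{2}$ ($j{\left(N \right)} = 4 - \left(N - 4\right)^{2} = 4 - \left(-4 + N\right)^{2}$)
$K{\left(k \right)} = - \frac{17}{5}$ ($K{\left(k \right)} = -4 + \frac{15 + \left(4 - \left(-4 + 2 \left(-1\right) \left(-3 - 1\right)\right)^{2}\right)}{5} = -4 + \frac{15 + \left(4 - \left(-4 + 2 \left(-1\right) \left(-4\right)\right)^{2}\right)}{5} = -4 + \frac{15 + \left(4 - \left(-4 + 8\right)^{2}\right)}{5} = -4 + \frac{15 + \left(4 - 4^{2}\right)}{5} = -4 + \frac{15 + \left(4 - 16\right)}{5} = -4 + \frac{15 - 12}{5} = -4 + \frac{1}{5} \cdot 3 = -4 + \frac{3}{5} = - \frac{17}{5}$)
$K{\left(18 \right)} \left(926 - 365\right) = - \frac{17 \left(926 - 365\right)}{5} = \left(- \frac{17}{5}\right) 561 = - \frac{9537}{5}$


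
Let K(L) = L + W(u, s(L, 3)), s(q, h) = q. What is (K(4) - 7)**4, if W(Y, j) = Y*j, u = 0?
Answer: 81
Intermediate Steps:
K(L) = L (K(L) = L + 0*L = L + 0 = L)
(K(4) - 7)**4 = (4 - 7)**4 = (-3)**4 = 81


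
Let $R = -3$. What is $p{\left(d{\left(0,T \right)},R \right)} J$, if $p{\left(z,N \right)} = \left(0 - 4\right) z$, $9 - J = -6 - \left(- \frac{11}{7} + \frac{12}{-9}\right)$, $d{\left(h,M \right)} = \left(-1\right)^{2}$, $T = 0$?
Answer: $- \frac{1016}{21} \approx -48.381$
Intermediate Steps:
$d{\left(h,M \right)} = 1$
$J = \frac{254}{21}$ ($J = 9 - \left(-6 - \left(- \frac{11}{7} + \frac{12}{-9}\right)\right) = 9 - \left(-6 - \left(\left(-11\right) \frac{1}{7} + 12 \left(- \frac{1}{9}\right)\right)\right) = 9 - \left(-6 - \left(- \frac{11}{7} - \frac{4}{3}\right)\right) = 9 - \left(-6 - - \frac{61}{21}\right) = 9 - \left(-6 + \frac{61}{21}\right) = 9 - - \frac{65}{21} = 9 + \frac{65}{21} = \frac{254}{21} \approx 12.095$)
$p{\left(z,N \right)} = - 4 z$
$p{\left(d{\left(0,T \right)},R \right)} J = \left(-4\right) 1 \cdot \frac{254}{21} = \left(-4\right) \frac{254}{21} = - \frac{1016}{21}$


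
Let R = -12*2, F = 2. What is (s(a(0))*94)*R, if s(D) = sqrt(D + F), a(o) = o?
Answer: -2256*sqrt(2) ≈ -3190.5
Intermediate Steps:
R = -24
s(D) = sqrt(2 + D) (s(D) = sqrt(D + 2) = sqrt(2 + D))
(s(a(0))*94)*R = (sqrt(2 + 0)*94)*(-24) = (sqrt(2)*94)*(-24) = (94*sqrt(2))*(-24) = -2256*sqrt(2)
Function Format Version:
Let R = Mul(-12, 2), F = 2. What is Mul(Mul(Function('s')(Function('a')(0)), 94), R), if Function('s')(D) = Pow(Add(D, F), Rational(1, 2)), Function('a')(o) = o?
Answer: Mul(-2256, Pow(2, Rational(1, 2))) ≈ -3190.5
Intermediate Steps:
R = -24
Function('s')(D) = Pow(Add(2, D), Rational(1, 2)) (Function('s')(D) = Pow(Add(D, 2), Rational(1, 2)) = Pow(Add(2, D), Rational(1, 2)))
Mul(Mul(Function('s')(Function('a')(0)), 94), R) = Mul(Mul(Pow(Add(2, 0), Rational(1, 2)), 94), -24) = Mul(Mul(Pow(2, Rational(1, 2)), 94), -24) = Mul(Mul(94, Pow(2, Rational(1, 2))), -24) = Mul(-2256, Pow(2, Rational(1, 2)))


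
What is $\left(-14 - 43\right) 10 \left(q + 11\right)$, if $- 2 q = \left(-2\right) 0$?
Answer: $-6270$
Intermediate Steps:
$q = 0$ ($q = - \frac{\left(-2\right) 0}{2} = \left(- \frac{1}{2}\right) 0 = 0$)
$\left(-14 - 43\right) 10 \left(q + 11\right) = \left(-14 - 43\right) 10 \left(0 + 11\right) = \left(-14 - 43\right) 10 \cdot 11 = \left(-57\right) 110 = -6270$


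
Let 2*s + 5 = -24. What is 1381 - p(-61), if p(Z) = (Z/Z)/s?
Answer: 40051/29 ≈ 1381.1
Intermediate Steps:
s = -29/2 (s = -5/2 + (½)*(-24) = -5/2 - 12 = -29/2 ≈ -14.500)
p(Z) = -2/29 (p(Z) = (Z/Z)/(-29/2) = 1*(-2/29) = -2/29)
1381 - p(-61) = 1381 - 1*(-2/29) = 1381 + 2/29 = 40051/29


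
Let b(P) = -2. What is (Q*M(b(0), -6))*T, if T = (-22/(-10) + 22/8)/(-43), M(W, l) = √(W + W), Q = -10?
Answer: 99*I/43 ≈ 2.3023*I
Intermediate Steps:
M(W, l) = √2*√W (M(W, l) = √(2*W) = √2*√W)
T = -99/860 (T = (-22*(-⅒) + 22*(⅛))*(-1/43) = (11/5 + 11/4)*(-1/43) = (99/20)*(-1/43) = -99/860 ≈ -0.11512)
(Q*M(b(0), -6))*T = -10*√2*√(-2)*(-99/860) = -10*√2*I*√2*(-99/860) = -20*I*(-99/860) = 99*I/43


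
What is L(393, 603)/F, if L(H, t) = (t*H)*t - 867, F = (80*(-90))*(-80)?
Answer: 4763249/19200 ≈ 248.09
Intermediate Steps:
F = 576000 (F = -7200*(-80) = 576000)
L(H, t) = -867 + H*t**2 (L(H, t) = (H*t)*t - 867 = H*t**2 - 867 = -867 + H*t**2)
L(393, 603)/F = (-867 + 393*603**2)/576000 = (-867 + 393*363609)*(1/576000) = (-867 + 142898337)*(1/576000) = 142897470*(1/576000) = 4763249/19200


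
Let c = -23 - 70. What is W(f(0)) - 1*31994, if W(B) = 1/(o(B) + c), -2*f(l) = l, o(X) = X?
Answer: -2975443/93 ≈ -31994.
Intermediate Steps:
c = -93
f(l) = -l/2
W(B) = 1/(-93 + B) (W(B) = 1/(B - 93) = 1/(-93 + B))
W(f(0)) - 1*31994 = 1/(-93 - 1/2*0) - 1*31994 = 1/(-93 + 0) - 31994 = 1/(-93) - 31994 = -1/93 - 31994 = -2975443/93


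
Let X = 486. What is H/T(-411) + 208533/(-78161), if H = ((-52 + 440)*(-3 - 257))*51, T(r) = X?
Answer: -67038385453/6331041 ≈ -10589.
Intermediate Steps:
T(r) = 486
H = -5144880 (H = (388*(-260))*51 = -100880*51 = -5144880)
H/T(-411) + 208533/(-78161) = -5144880/486 + 208533/(-78161) = -5144880*1/486 + 208533*(-1/78161) = -857480/81 - 208533/78161 = -67038385453/6331041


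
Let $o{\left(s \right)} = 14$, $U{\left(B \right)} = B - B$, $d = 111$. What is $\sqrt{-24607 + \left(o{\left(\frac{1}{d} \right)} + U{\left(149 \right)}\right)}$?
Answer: $i \sqrt{24593} \approx 156.82 i$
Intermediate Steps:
$U{\left(B \right)} = 0$
$\sqrt{-24607 + \left(o{\left(\frac{1}{d} \right)} + U{\left(149 \right)}\right)} = \sqrt{-24607 + \left(14 + 0\right)} = \sqrt{-24607 + 14} = \sqrt{-24593} = i \sqrt{24593}$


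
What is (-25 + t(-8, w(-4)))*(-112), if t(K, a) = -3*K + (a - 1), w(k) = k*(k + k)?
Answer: -3360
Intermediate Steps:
w(k) = 2*k² (w(k) = k*(2*k) = 2*k²)
t(K, a) = -1 + a - 3*K (t(K, a) = -3*K + (-1 + a) = -1 + a - 3*K)
(-25 + t(-8, w(-4)))*(-112) = (-25 + (-1 + 2*(-4)² - 3*(-8)))*(-112) = (-25 + (-1 + 2*16 + 24))*(-112) = (-25 + (-1 + 32 + 24))*(-112) = (-25 + 55)*(-112) = 30*(-112) = -3360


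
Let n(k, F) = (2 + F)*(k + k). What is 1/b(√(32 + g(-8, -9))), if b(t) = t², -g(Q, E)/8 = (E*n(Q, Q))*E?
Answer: -1/62176 ≈ -1.6083e-5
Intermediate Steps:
n(k, F) = 2*k*(2 + F) (n(k, F) = (2 + F)*(2*k) = 2*k*(2 + F))
g(Q, E) = -16*Q*E²*(2 + Q) (g(Q, E) = -8*E*(2*Q*(2 + Q))*E = -8*2*E*Q*(2 + Q)*E = -16*Q*E²*(2 + Q))
1/b(√(32 + g(-8, -9))) = 1/((√(32 - 16*(-8)*(-9)²*(2 - 8)))²) = 1/((√(32 - 16*(-8)*81*(-6)))²) = 1/((√(32 - 62208))²) = 1/((√(-62176))²) = 1/((4*I*√3886)²) = 1/(-62176) = -1/62176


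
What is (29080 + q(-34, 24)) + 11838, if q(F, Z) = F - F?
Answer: 40918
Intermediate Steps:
q(F, Z) = 0
(29080 + q(-34, 24)) + 11838 = (29080 + 0) + 11838 = 29080 + 11838 = 40918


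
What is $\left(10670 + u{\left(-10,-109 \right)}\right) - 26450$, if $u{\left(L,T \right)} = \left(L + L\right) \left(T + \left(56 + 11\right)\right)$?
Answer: $-14940$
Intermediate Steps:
$u{\left(L,T \right)} = 2 L \left(67 + T\right)$ ($u{\left(L,T \right)} = 2 L \left(T + 67\right) = 2 L \left(67 + T\right)$)
$\left(10670 + u{\left(-10,-109 \right)}\right) - 26450 = \left(10670 + 2 \left(-10\right) \left(67 - 109\right)\right) - 26450 = \left(10670 + 2 \left(-10\right) \left(-42\right)\right) - 26450 = \left(10670 + 840\right) - 26450 = 11510 - 26450 = -14940$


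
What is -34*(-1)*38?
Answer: 1292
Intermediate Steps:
-34*(-1)*38 = 34*38 = 1292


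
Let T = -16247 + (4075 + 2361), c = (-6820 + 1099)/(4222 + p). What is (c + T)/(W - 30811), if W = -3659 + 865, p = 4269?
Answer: 83310922/285340055 ≈ 0.29197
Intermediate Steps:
W = -2794
c = -5721/8491 (c = (-6820 + 1099)/(4222 + 4269) = -5721/8491 ≈ -0.67377)
T = -9811 (T = -16247 + 6436 = -9811)
(c + T)/(W - 30811) = (-5721/8491 - 9811)/(-2794 - 30811) = -83310922/8491/(-33605) = -83310922/8491*(-1/33605) = 83310922/285340055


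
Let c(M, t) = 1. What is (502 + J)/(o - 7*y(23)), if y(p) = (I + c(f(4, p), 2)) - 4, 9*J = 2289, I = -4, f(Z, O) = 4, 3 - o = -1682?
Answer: 2269/5202 ≈ 0.43618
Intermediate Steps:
o = 1685 (o = 3 - 1*(-1682) = 3 + 1682 = 1685)
J = 763/3 (J = (1/9)*2289 = 763/3 ≈ 254.33)
y(p) = -7 (y(p) = (-4 + 1) - 4 = -3 - 4 = -7)
(502 + J)/(o - 7*y(23)) = (502 + 763/3)/(1685 - 7*(-7)) = 2269/(3*(1685 + 49)) = (2269/3)/1734 = (2269/3)*(1/1734) = 2269/5202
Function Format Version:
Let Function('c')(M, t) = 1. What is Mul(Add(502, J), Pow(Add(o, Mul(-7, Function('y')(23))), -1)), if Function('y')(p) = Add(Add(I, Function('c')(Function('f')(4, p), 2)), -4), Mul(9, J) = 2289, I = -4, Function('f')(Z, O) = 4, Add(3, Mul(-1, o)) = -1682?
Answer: Rational(2269, 5202) ≈ 0.43618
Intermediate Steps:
o = 1685 (o = Add(3, Mul(-1, -1682)) = Add(3, 1682) = 1685)
J = Rational(763, 3) (J = Mul(Rational(1, 9), 2289) = Rational(763, 3) ≈ 254.33)
Function('y')(p) = -7 (Function('y')(p) = Add(Add(-4, 1), -4) = Add(-3, -4) = -7)
Mul(Add(502, J), Pow(Add(o, Mul(-7, Function('y')(23))), -1)) = Mul(Add(502, Rational(763, 3)), Pow(Add(1685, Mul(-7, -7)), -1)) = Mul(Rational(2269, 3), Pow(Add(1685, 49), -1)) = Mul(Rational(2269, 3), Pow(1734, -1)) = Mul(Rational(2269, 3), Rational(1, 1734)) = Rational(2269, 5202)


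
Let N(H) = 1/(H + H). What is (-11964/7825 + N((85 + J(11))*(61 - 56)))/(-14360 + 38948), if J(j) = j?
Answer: -2295523/36941011200 ≈ -6.2140e-5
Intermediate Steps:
N(H) = 1/(2*H)
(-11964/7825 + N((85 + J(11))*(61 - 56)))/(-14360 + 38948) = (-11964/7825 + 1/(2*(((85 + 11)*(61 - 56)))))/(-14360 + 38948) = (-11964*1/7825 + 1/(2*((96*5))))/24588 = (-11964/7825 + (1/2)/480)*(1/24588) = (-11964/7825 + (1/2)*(1/480))*(1/24588) = (-11964/7825 + 1/960)*(1/24588) = -2295523/1502400*1/24588 = -2295523/36941011200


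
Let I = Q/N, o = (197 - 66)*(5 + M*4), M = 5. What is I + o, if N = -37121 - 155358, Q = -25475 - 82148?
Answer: 630476348/192479 ≈ 3275.6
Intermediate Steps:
Q = -107623
N = -192479
o = 3275 (o = (197 - 66)*(5 + 5*4) = 131*(5 + 20) = 131*25 = 3275)
I = 107623/192479 (I = -107623/(-192479) = -107623*(-1/192479) = 107623/192479 ≈ 0.55914)
I + o = 107623/192479 + 3275 = 630476348/192479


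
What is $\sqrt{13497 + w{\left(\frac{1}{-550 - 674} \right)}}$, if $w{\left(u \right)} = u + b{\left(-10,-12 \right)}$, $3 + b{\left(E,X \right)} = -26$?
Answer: $\frac{\sqrt{560484254}}{204} \approx 116.05$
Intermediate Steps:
$b{\left(E,X \right)} = -29$ ($b{\left(E,X \right)} = -3 - 26 = -29$)
$w{\left(u \right)} = -29 + u$ ($w{\left(u \right)} = u - 29 = -29 + u$)
$\sqrt{13497 + w{\left(\frac{1}{-550 - 674} \right)}} = \sqrt{13497 - \left(29 - \frac{1}{-550 - 674}\right)} = \sqrt{13497 - \left(29 - \frac{1}{-1224}\right)} = \sqrt{13497 - \frac{35497}{1224}} = \sqrt{\frac{16484831}{1224}} = \frac{\sqrt{560484254}}{204}$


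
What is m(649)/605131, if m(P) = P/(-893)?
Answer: -649/540381983 ≈ -1.2010e-6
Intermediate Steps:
m(P) = -P/893 (m(P) = P*(-1/893) = -P/893)
m(649)/605131 = -1/893*649/605131 = -649/893*1/605131 = -649/540381983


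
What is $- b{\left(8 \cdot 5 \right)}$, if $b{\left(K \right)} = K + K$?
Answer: $-80$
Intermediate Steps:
$b{\left(K \right)} = 2 K$
$- b{\left(8 \cdot 5 \right)} = - 2 \cdot 8 \cdot 5 = - 2 \cdot 40 = \left(-1\right) 80 = -80$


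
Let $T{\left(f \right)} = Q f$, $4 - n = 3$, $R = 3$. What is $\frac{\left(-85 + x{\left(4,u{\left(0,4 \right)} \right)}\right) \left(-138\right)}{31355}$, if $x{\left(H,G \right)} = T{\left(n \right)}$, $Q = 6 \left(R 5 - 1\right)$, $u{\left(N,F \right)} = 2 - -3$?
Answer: $\frac{138}{31355} \approx 0.0044012$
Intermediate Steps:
$u{\left(N,F \right)} = 5$ ($u{\left(N,F \right)} = 2 + 3 = 5$)
$n = 1$ ($n = 4 - 3 = 1$)
$Q = 84$ ($Q = 6 \left(3 \cdot 5 - 1\right) = 6 \left(15 - 1\right) = 6 \cdot 14 = 84$)
$T{\left(f \right)} = 84 f$
$x{\left(H,G \right)} = 84$ ($x{\left(H,G \right)} = 84 \cdot 1 = 84$)
$\frac{\left(-85 + x{\left(4,u{\left(0,4 \right)} \right)}\right) \left(-138\right)}{31355} = \frac{\left(-85 + 84\right) \left(-138\right)}{31355} = \left(-1\right) \left(-138\right) \frac{1}{31355} = 138 \cdot \frac{1}{31355} = \frac{138}{31355}$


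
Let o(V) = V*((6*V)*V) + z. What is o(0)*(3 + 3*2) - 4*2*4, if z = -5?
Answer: -77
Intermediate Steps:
o(V) = -5 + 6*V³ (o(V) = V*((6*V)*V) - 5 = V*(6*V²) - 5 = 6*V³ - 5 = -5 + 6*V³)
o(0)*(3 + 3*2) - 4*2*4 = (-5 + 6*0³)*(3 + 3*2) - 4*2*4 = (-5 + 6*0)*(3 + 6) - 8*4 = (-5 + 0)*9 - 32 = -5*9 - 32 = -45 - 32 = -77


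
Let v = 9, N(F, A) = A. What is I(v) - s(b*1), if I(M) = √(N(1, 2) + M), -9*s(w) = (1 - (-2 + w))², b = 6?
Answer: 1 + √11 ≈ 4.3166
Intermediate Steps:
s(w) = -(3 - w)²/9 (s(w) = -(1 - (-2 + w))²/9 = -(1 + (2 - w))²/9 = -(3 - w)²/9)
I(M) = √(2 + M)
I(v) - s(b*1) = √(2 + 9) - (-1)*(-3 + 6*1)²/9 = √11 - (-1)*(-3 + 6)²/9 = √11 - (-1)*3²/9 = √11 - (-1)*9/9 = √11 - 1*(-1) = √11 + 1 = 1 + √11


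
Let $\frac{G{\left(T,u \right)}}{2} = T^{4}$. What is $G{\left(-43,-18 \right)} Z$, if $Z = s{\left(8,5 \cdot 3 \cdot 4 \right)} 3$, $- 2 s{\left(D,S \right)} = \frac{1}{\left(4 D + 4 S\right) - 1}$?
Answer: $- \frac{10256403}{271} \approx -37847.0$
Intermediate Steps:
$s{\left(D,S \right)} = - \frac{1}{2 \left(-1 + 4 D + 4 S\right)}$ ($s{\left(D,S \right)} = - \frac{1}{2 \left(\left(4 D + 4 S\right) - 1\right)} = - \frac{1}{2 \left(-1 + 4 D + 4 S\right)}$)
$G{\left(T,u \right)} = 2 T^{4}$
$Z = - \frac{3}{542}$ ($Z = - \frac{1}{-2 + 8 \cdot 8 + 8 \cdot 5 \cdot 3 \cdot 4} \cdot 3 = - \frac{1}{-2 + 64 + 8 \cdot 15 \cdot 4} \cdot 3 = - \frac{1}{-2 + 64 + 8 \cdot 60} \cdot 3 = - \frac{1}{-2 + 64 + 480} \cdot 3 = - \frac{1}{542} \cdot 3 = \left(-1\right) \frac{1}{542} \cdot 3 = \left(- \frac{1}{542}\right) 3 = - \frac{3}{542} \approx -0.0055351$)
$G{\left(-43,-18 \right)} Z = 2 \left(-43\right)^{4} \left(- \frac{3}{542}\right) = 2 \cdot 3418801 \left(- \frac{3}{542}\right) = 6837602 \left(- \frac{3}{542}\right) = - \frac{10256403}{271}$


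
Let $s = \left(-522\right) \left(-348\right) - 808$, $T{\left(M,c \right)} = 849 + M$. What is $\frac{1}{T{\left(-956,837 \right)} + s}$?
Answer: $\frac{1}{180741} \approx 5.5328 \cdot 10^{-6}$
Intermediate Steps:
$s = 180848$ ($s = 181656 - 808 = 180848$)
$\frac{1}{T{\left(-956,837 \right)} + s} = \frac{1}{\left(849 - 956\right) + 180848} = \frac{1}{-107 + 180848} = \frac{1}{180741}$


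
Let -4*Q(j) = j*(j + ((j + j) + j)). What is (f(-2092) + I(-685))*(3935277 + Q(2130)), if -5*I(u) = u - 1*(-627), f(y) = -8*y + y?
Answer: -44085730194/5 ≈ -8.8171e+9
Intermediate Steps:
f(y) = -7*y
I(u) = -627/5 - u/5 (I(u) = -(u - 1*(-627))/5 = -(u + 627)/5 = -(627 + u)/5 = -627/5 - u/5)
Q(j) = -j**2 (Q(j) = -j*(j + ((j + j) + j))/4 = -j*(j + (2*j + j))/4 = -j*(j + 3*j)/4 = -j*4*j/4 = -j**2)
(f(-2092) + I(-685))*(3935277 + Q(2130)) = (-7*(-2092) + (-627/5 - 1/5*(-685)))*(3935277 - 1*2130**2) = (14644 + (-627/5 + 137))*(3935277 - 1*4536900) = (14644 + 58/5)*(3935277 - 4536900) = (73278/5)*(-601623) = -44085730194/5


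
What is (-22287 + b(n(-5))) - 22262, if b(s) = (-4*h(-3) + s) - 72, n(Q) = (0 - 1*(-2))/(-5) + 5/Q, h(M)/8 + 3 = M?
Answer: -222152/5 ≈ -44430.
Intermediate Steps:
h(M) = -24 + 8*M
n(Q) = -2/5 + 5/Q (n(Q) = (0 + 2)*(-1/5) + 5/Q = 2*(-1/5) + 5/Q = -2/5 + 5/Q)
b(s) = 120 + s (b(s) = (-4*(-24 + 8*(-3)) + s) - 72 = (-4*(-24 - 24) + s) - 72 = (-4*(-48) + s) - 72 = (192 + s) - 72 = 120 + s)
(-22287 + b(n(-5))) - 22262 = (-22287 + (120 + (-2/5 + 5/(-5)))) - 22262 = (-22287 + (120 + (-2/5 + 5*(-1/5)))) - 22262 = (-22287 + (120 + (-2/5 - 1))) - 22262 = (-22287 + (120 - 7/5)) - 22262 = (-22287 + 593/5) - 22262 = -110842/5 - 22262 = -222152/5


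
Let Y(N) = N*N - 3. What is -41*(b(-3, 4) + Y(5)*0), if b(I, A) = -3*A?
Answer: 492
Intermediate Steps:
Y(N) = -3 + N² (Y(N) = N² - 3 = -3 + N²)
-41*(b(-3, 4) + Y(5)*0) = -41*(-3*4 + (-3 + 5²)*0) = -41*(-12 + (-3 + 25)*0) = -41*(-12 + 22*0) = -41*(-12 + 0) = -41*(-12) = 492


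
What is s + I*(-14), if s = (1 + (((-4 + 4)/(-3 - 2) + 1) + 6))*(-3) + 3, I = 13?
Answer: -203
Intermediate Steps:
s = -21 (s = (1 + ((0/(-5) + 1) + 6))*(-3) + 3 = (1 + ((0*(-⅕) + 1) + 6))*(-3) + 3 = (1 + ((0 + 1) + 6))*(-3) + 3 = (1 + (1 + 6))*(-3) + 3 = (1 + 7)*(-3) + 3 = 8*(-3) + 3 = -24 + 3 = -21)
s + I*(-14) = -21 + 13*(-14) = -21 - 182 = -203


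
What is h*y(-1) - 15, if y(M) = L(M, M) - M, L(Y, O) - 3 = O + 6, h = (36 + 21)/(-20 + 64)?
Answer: -147/44 ≈ -3.3409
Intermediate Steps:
h = 57/44 ≈ 1.2955
L(Y, O) = 9 + O (L(Y, O) = 3 + (O + 6) = 3 + (6 + O) = 9 + O)
y(M) = 9 (y(M) = (9 + M) - M = 9)
h*y(-1) - 15 = (57/44)*9 - 15 = 513/44 - 15 = -147/44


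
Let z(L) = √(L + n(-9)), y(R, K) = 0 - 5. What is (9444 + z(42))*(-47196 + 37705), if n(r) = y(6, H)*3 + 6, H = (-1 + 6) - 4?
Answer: -89633004 - 9491*√33 ≈ -8.9688e+7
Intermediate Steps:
H = 1 (H = 5 - 4 = 1)
y(R, K) = -5
n(r) = -9 (n(r) = -5*3 + 6 = -15 + 6 = -9)
z(L) = √(-9 + L) (z(L) = √(L - 9) = √(-9 + L))
(9444 + z(42))*(-47196 + 37705) = (9444 + √(-9 + 42))*(-47196 + 37705) = (9444 + √33)*(-9491) = -89633004 - 9491*√33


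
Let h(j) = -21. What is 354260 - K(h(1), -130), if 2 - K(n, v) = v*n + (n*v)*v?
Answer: 2088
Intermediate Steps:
K(n, v) = 2 - n*v - n*v² (K(n, v) = 2 - (v*n + (n*v)*v) = 2 - (n*v + n*v²) = 2 + (-n*v - n*v²) = 2 - n*v - n*v²)
354260 - K(h(1), -130) = 354260 - (2 - 1*(-21)*(-130) - 1*(-21)*(-130)²) = 354260 - (2 - 2730 - 1*(-21)*16900) = 354260 - (2 - 2730 + 354900) = 354260 - 1*352172 = 354260 - 352172 = 2088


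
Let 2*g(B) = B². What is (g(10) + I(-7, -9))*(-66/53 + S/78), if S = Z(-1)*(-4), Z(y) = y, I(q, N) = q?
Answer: -106124/2067 ≈ -51.342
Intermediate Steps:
S = 4 (S = -1*(-4) = 4)
g(B) = B²/2
(g(10) + I(-7, -9))*(-66/53 + S/78) = ((½)*10² - 7)*(-66/53 + 4/78) = ((½)*100 - 7)*(-66*1/53 + 4*(1/78)) = (50 - 7)*(-66/53 + 2/39) = 43*(-2468/2067) = -106124/2067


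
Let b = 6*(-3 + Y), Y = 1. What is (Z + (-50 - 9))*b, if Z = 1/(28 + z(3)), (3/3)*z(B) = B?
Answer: 21936/31 ≈ 707.61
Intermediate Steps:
z(B) = B
Z = 1/31 (Z = 1/(28 + 3) = 1/31 ≈ 0.032258)
b = -12 (b = 6*(-3 + 1) = 6*(-2) = -12)
(Z + (-50 - 9))*b = (1/31 + (-50 - 9))*(-12) = (1/31 - 59)*(-12) = -1828/31*(-12) = 21936/31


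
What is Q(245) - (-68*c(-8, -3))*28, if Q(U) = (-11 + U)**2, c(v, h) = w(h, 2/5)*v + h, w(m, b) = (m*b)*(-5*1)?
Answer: -42348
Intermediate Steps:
w(m, b) = -5*b*m (w(m, b) = (b*m)*(-5) = -5*b*m)
c(v, h) = h - 2*h*v (c(v, h) = (-5*2/5*h)*v + h = (-2*h)*v + h = -2*h*v + h = h - 2*h*v)
Q(245) - (-68*c(-8, -3))*28 = (-11 + 245)**2 - (-(-204)*(1 - 2*(-8)))*28 = 234**2 - (-(-204)*(1 + 16))*28 = 54756 - (-(-204)*17)*28 = 54756 - (-68*(-51))*28 = 54756 - 3468*28 = 54756 - 1*97104 = 54756 - 97104 = -42348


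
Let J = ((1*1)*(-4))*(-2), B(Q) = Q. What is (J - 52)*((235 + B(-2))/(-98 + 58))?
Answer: 2563/10 ≈ 256.30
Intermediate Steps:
J = 8 (J = (1*(-4))*(-2) = -4*(-2) = 8)
(J - 52)*((235 + B(-2))/(-98 + 58)) = (8 - 52)*((235 - 2)/(-98 + 58)) = -10252/(-40) = -10252*(-1)/40 = -44*(-233/40) = 2563/10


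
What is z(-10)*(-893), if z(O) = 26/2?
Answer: -11609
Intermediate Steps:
z(O) = 13 (z(O) = 26*(1/2) = 13)
z(-10)*(-893) = 13*(-893) = -11609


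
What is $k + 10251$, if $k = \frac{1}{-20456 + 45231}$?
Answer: $\frac{253968526}{24775} \approx 10251.0$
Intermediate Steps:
$k = \frac{1}{24775} \approx 4.0363 \cdot 10^{-5}$
$k + 10251 = \frac{1}{24775} + 10251 = \frac{253968526}{24775}$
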